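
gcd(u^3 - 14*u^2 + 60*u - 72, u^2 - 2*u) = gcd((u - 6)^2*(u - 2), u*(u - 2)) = u - 2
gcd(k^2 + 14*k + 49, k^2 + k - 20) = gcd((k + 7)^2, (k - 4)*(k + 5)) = 1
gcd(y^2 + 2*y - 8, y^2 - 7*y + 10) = y - 2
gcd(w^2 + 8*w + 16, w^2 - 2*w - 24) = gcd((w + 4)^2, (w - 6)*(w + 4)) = w + 4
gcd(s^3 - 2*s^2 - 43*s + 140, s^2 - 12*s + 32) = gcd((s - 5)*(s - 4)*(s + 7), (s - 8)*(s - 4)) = s - 4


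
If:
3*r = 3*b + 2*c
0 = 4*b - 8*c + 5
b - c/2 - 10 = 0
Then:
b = 55/4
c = 15/2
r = 75/4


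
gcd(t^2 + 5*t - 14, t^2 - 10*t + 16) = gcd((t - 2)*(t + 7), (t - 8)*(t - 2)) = t - 2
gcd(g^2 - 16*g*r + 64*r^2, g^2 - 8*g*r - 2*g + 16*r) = -g + 8*r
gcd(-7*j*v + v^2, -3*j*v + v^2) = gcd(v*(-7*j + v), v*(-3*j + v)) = v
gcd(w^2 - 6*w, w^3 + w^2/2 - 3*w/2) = w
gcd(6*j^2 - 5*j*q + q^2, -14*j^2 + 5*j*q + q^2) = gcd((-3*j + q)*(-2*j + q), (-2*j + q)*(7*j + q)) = -2*j + q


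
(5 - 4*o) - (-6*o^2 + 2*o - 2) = 6*o^2 - 6*o + 7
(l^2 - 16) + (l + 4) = l^2 + l - 12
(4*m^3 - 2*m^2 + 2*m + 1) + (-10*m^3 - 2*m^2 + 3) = -6*m^3 - 4*m^2 + 2*m + 4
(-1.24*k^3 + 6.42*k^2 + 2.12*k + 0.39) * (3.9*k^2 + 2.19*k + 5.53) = -4.836*k^5 + 22.3224*k^4 + 15.4706*k^3 + 41.6664*k^2 + 12.5777*k + 2.1567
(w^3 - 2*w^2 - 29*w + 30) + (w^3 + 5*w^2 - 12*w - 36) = 2*w^3 + 3*w^2 - 41*w - 6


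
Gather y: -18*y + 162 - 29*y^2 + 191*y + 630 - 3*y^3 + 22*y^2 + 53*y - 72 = -3*y^3 - 7*y^2 + 226*y + 720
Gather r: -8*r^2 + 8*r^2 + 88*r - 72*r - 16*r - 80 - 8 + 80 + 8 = 0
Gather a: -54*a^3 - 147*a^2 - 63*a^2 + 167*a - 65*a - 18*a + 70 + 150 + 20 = -54*a^3 - 210*a^2 + 84*a + 240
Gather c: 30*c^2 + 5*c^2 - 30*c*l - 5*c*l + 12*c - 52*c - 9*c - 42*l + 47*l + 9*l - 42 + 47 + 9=35*c^2 + c*(-35*l - 49) + 14*l + 14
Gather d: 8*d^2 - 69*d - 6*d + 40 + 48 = 8*d^2 - 75*d + 88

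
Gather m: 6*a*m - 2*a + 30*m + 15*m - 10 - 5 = -2*a + m*(6*a + 45) - 15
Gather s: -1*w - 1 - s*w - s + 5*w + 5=s*(-w - 1) + 4*w + 4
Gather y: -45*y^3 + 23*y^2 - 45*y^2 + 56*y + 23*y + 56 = -45*y^3 - 22*y^2 + 79*y + 56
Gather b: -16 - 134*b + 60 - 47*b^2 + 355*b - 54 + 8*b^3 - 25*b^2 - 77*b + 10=8*b^3 - 72*b^2 + 144*b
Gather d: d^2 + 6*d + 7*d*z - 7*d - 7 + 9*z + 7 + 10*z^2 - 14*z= d^2 + d*(7*z - 1) + 10*z^2 - 5*z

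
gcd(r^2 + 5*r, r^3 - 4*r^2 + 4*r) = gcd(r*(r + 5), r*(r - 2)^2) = r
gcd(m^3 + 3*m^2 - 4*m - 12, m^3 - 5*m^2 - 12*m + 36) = m^2 + m - 6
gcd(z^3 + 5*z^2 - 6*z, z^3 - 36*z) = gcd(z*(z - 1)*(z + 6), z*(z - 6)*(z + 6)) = z^2 + 6*z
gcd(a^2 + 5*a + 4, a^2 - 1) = a + 1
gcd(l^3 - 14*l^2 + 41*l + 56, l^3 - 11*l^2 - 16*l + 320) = l - 8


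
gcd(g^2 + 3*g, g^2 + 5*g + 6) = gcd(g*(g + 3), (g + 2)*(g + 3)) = g + 3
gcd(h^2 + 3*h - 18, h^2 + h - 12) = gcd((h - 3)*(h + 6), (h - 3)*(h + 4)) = h - 3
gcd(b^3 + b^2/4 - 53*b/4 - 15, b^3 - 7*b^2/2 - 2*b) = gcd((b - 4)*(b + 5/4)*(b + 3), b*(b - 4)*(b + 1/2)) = b - 4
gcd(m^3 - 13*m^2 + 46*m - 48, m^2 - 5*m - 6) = 1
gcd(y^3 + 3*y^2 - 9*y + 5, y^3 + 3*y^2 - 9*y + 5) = y^3 + 3*y^2 - 9*y + 5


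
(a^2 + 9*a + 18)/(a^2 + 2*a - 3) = (a + 6)/(a - 1)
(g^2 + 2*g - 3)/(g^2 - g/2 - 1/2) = 2*(g + 3)/(2*g + 1)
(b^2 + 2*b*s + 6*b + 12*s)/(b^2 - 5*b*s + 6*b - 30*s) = (-b - 2*s)/(-b + 5*s)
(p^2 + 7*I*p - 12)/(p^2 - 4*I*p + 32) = (p + 3*I)/(p - 8*I)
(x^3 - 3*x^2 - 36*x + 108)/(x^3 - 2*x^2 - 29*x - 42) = (-x^3 + 3*x^2 + 36*x - 108)/(-x^3 + 2*x^2 + 29*x + 42)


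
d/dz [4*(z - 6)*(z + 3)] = 8*z - 12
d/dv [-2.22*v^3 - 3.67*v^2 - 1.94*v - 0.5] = -6.66*v^2 - 7.34*v - 1.94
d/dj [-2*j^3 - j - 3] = -6*j^2 - 1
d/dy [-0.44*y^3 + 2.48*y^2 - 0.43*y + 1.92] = -1.32*y^2 + 4.96*y - 0.43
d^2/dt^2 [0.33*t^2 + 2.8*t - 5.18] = 0.660000000000000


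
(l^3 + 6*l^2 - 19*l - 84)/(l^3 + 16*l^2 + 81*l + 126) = (l - 4)/(l + 6)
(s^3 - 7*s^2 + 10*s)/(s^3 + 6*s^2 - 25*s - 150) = s*(s - 2)/(s^2 + 11*s + 30)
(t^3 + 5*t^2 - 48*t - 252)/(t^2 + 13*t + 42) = (t^2 - t - 42)/(t + 7)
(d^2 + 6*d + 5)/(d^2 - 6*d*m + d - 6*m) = (d + 5)/(d - 6*m)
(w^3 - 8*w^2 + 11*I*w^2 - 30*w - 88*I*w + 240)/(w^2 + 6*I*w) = w - 8 + 5*I - 40*I/w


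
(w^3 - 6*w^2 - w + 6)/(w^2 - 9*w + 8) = (w^2 - 5*w - 6)/(w - 8)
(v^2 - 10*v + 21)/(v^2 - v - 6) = (v - 7)/(v + 2)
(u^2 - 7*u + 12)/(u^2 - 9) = (u - 4)/(u + 3)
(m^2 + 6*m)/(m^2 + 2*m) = (m + 6)/(m + 2)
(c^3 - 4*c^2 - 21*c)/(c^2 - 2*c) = (c^2 - 4*c - 21)/(c - 2)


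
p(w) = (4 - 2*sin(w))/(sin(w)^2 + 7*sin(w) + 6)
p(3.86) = 2.91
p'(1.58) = 0.00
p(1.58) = 0.14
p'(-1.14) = -59.98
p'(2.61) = 0.39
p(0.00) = 0.67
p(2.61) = 0.30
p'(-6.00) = -0.63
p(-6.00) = 0.43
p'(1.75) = 0.04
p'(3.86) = 7.65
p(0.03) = 0.63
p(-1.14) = 12.51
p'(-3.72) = 0.36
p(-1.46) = 195.07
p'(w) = (4 - 2*sin(w))*(-2*sin(w)*cos(w) - 7*cos(w))/(sin(w)^2 + 7*sin(w) + 6)^2 - 2*cos(w)/(sin(w)^2 + 7*sin(w) + 6)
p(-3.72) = 0.29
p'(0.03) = -1.04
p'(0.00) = -1.11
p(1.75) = 0.15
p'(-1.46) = -3529.09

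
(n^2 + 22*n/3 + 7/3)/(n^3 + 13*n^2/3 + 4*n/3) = (n + 7)/(n*(n + 4))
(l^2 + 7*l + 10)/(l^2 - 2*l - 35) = (l + 2)/(l - 7)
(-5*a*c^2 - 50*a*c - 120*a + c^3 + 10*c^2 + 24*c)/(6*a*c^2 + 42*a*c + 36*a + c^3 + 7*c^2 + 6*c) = (-5*a*c - 20*a + c^2 + 4*c)/(6*a*c + 6*a + c^2 + c)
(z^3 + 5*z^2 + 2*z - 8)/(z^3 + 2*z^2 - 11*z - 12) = (z^2 + z - 2)/(z^2 - 2*z - 3)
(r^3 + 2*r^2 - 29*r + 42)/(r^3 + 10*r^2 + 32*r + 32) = (r^3 + 2*r^2 - 29*r + 42)/(r^3 + 10*r^2 + 32*r + 32)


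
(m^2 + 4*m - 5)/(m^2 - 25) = (m - 1)/(m - 5)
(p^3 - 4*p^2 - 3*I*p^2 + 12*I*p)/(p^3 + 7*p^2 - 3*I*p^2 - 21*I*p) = (p - 4)/(p + 7)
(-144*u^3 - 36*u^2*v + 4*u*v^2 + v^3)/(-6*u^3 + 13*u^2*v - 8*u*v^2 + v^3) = (24*u^2 + 10*u*v + v^2)/(u^2 - 2*u*v + v^2)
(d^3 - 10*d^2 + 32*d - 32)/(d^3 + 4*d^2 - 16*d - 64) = (d^2 - 6*d + 8)/(d^2 + 8*d + 16)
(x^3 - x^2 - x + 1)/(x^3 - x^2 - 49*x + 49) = (x^2 - 1)/(x^2 - 49)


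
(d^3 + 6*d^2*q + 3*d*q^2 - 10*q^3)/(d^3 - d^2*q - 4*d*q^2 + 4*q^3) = (-d - 5*q)/(-d + 2*q)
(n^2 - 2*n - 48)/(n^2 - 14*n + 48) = (n + 6)/(n - 6)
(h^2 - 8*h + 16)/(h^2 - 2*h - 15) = (-h^2 + 8*h - 16)/(-h^2 + 2*h + 15)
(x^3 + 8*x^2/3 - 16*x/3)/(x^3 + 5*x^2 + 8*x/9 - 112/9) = 3*x/(3*x + 7)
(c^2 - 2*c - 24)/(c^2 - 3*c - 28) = (c - 6)/(c - 7)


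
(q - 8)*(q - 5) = q^2 - 13*q + 40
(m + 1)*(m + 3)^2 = m^3 + 7*m^2 + 15*m + 9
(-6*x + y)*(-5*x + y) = 30*x^2 - 11*x*y + y^2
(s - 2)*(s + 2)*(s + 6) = s^3 + 6*s^2 - 4*s - 24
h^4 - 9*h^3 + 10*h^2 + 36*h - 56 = (h - 7)*(h - 2)^2*(h + 2)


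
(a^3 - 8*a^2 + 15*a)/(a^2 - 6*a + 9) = a*(a - 5)/(a - 3)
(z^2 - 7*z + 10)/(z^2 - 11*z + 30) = (z - 2)/(z - 6)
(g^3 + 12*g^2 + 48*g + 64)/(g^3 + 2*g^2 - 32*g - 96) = (g + 4)/(g - 6)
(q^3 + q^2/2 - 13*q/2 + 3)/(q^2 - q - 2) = (2*q^2 + 5*q - 3)/(2*(q + 1))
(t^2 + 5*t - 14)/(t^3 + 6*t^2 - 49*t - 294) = (t - 2)/(t^2 - t - 42)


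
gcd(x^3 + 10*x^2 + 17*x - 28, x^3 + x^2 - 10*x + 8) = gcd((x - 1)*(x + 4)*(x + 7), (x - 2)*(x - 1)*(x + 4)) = x^2 + 3*x - 4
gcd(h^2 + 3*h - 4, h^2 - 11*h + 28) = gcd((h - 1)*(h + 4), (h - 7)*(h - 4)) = 1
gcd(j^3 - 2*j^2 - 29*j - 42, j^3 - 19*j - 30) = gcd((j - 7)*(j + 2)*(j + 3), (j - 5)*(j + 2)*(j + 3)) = j^2 + 5*j + 6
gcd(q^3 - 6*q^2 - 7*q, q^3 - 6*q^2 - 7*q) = q^3 - 6*q^2 - 7*q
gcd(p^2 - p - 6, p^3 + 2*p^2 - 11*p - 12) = p - 3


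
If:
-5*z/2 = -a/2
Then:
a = 5*z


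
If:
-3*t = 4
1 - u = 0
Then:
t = -4/3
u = 1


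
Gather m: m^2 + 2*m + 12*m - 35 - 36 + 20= m^2 + 14*m - 51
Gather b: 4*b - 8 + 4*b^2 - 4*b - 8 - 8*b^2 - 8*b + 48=-4*b^2 - 8*b + 32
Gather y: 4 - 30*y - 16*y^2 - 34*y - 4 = -16*y^2 - 64*y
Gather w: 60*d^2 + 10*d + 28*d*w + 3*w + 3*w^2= 60*d^2 + 10*d + 3*w^2 + w*(28*d + 3)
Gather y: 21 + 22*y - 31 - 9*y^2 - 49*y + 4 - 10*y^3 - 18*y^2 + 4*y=-10*y^3 - 27*y^2 - 23*y - 6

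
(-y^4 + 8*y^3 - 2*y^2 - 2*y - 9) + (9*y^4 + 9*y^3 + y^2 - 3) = 8*y^4 + 17*y^3 - y^2 - 2*y - 12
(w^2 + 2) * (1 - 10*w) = -10*w^3 + w^2 - 20*w + 2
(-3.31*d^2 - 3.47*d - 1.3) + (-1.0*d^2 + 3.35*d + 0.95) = -4.31*d^2 - 0.12*d - 0.35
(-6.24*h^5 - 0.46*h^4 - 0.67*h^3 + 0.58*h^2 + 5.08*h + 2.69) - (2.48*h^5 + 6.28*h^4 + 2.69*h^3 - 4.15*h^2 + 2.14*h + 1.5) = -8.72*h^5 - 6.74*h^4 - 3.36*h^3 + 4.73*h^2 + 2.94*h + 1.19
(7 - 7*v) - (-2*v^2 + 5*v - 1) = 2*v^2 - 12*v + 8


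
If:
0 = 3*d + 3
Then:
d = -1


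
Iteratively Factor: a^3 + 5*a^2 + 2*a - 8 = (a - 1)*(a^2 + 6*a + 8) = (a - 1)*(a + 4)*(a + 2)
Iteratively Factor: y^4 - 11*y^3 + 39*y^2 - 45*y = (y - 3)*(y^3 - 8*y^2 + 15*y) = y*(y - 3)*(y^2 - 8*y + 15) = y*(y - 3)^2*(y - 5)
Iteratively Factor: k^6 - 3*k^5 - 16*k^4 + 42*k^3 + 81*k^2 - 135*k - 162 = (k - 3)*(k^5 - 16*k^3 - 6*k^2 + 63*k + 54) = (k - 3)*(k + 3)*(k^4 - 3*k^3 - 7*k^2 + 15*k + 18) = (k - 3)^2*(k + 3)*(k^3 - 7*k - 6) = (k - 3)^2*(k + 2)*(k + 3)*(k^2 - 2*k - 3) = (k - 3)^2*(k + 1)*(k + 2)*(k + 3)*(k - 3)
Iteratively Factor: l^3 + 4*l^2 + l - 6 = (l + 3)*(l^2 + l - 2) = (l + 2)*(l + 3)*(l - 1)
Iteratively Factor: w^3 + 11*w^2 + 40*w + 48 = (w + 4)*(w^2 + 7*w + 12) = (w + 4)^2*(w + 3)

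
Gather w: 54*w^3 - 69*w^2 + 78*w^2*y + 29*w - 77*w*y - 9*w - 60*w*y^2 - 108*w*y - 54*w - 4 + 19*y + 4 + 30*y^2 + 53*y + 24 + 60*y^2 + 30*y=54*w^3 + w^2*(78*y - 69) + w*(-60*y^2 - 185*y - 34) + 90*y^2 + 102*y + 24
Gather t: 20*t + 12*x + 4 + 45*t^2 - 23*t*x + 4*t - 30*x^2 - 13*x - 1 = 45*t^2 + t*(24 - 23*x) - 30*x^2 - x + 3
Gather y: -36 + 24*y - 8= 24*y - 44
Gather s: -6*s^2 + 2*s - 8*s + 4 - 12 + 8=-6*s^2 - 6*s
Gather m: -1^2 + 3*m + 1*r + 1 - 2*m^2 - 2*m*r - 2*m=-2*m^2 + m*(1 - 2*r) + r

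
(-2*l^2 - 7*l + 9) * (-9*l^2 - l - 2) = 18*l^4 + 65*l^3 - 70*l^2 + 5*l - 18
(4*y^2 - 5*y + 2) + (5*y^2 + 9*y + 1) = 9*y^2 + 4*y + 3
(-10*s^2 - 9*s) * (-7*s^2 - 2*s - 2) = 70*s^4 + 83*s^3 + 38*s^2 + 18*s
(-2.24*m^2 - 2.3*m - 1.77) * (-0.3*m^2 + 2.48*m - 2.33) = 0.672*m^4 - 4.8652*m^3 + 0.046200000000001*m^2 + 0.9694*m + 4.1241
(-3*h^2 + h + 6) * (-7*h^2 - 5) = 21*h^4 - 7*h^3 - 27*h^2 - 5*h - 30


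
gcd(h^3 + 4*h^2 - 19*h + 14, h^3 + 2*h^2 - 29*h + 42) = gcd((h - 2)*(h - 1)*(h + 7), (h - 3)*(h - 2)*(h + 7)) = h^2 + 5*h - 14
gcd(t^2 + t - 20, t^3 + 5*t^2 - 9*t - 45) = t + 5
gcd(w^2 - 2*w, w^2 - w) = w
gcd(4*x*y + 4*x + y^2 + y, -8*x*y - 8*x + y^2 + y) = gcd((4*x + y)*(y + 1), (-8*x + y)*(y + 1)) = y + 1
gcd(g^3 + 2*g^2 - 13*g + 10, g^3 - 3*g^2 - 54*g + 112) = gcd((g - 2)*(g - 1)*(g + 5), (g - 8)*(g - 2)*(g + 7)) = g - 2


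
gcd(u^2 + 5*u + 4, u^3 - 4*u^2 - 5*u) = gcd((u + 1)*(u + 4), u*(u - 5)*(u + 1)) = u + 1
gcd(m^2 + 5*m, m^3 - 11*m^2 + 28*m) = m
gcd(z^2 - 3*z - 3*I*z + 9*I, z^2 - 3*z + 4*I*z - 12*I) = z - 3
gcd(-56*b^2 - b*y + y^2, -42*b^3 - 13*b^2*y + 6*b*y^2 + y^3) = 7*b + y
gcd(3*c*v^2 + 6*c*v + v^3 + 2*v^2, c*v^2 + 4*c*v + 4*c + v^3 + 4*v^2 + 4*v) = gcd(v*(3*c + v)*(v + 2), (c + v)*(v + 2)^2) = v + 2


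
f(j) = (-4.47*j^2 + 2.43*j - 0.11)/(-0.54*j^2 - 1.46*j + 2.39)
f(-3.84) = -2230.99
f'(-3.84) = 178584.94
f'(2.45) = 0.00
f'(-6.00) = 6.06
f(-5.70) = 23.30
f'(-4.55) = 57.67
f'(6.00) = 0.24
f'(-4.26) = 169.04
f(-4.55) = 48.32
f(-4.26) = 76.95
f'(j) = (2.43 - 8.94*j)/(-0.54*j^2 - 1.46*j + 2.39) + (1.08*j + 1.46)*(-4.47*j^2 + 2.43*j - 0.11)/(-0.54*j^2 - 1.46*j + 2.39)^2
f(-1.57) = -4.46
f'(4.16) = 0.31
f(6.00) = 5.67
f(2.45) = 4.74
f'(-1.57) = 5.23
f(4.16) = 5.17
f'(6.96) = 0.20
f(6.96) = 5.89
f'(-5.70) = 8.20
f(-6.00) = 21.18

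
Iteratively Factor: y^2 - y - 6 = (y - 3)*(y + 2)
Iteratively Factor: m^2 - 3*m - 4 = (m - 4)*(m + 1)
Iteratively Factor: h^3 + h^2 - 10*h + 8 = (h + 4)*(h^2 - 3*h + 2) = (h - 1)*(h + 4)*(h - 2)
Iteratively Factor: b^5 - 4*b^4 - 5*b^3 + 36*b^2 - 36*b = (b - 2)*(b^4 - 2*b^3 - 9*b^2 + 18*b) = (b - 3)*(b - 2)*(b^3 + b^2 - 6*b) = b*(b - 3)*(b - 2)*(b^2 + b - 6) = b*(b - 3)*(b - 2)^2*(b + 3)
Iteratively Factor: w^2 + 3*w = (w)*(w + 3)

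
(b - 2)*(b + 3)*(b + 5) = b^3 + 6*b^2 - b - 30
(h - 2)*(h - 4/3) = h^2 - 10*h/3 + 8/3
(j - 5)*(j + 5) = j^2 - 25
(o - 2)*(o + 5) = o^2 + 3*o - 10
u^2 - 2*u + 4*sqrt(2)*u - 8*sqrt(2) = (u - 2)*(u + 4*sqrt(2))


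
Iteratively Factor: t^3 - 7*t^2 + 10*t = (t - 5)*(t^2 - 2*t) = (t - 5)*(t - 2)*(t)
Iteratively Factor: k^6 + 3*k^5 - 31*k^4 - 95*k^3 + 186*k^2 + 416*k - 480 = (k - 1)*(k^5 + 4*k^4 - 27*k^3 - 122*k^2 + 64*k + 480) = (k - 1)*(k + 3)*(k^4 + k^3 - 30*k^2 - 32*k + 160) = (k - 1)*(k + 3)*(k + 4)*(k^3 - 3*k^2 - 18*k + 40) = (k - 2)*(k - 1)*(k + 3)*(k + 4)*(k^2 - k - 20) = (k - 5)*(k - 2)*(k - 1)*(k + 3)*(k + 4)*(k + 4)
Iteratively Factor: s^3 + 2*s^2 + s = (s + 1)*(s^2 + s) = (s + 1)^2*(s)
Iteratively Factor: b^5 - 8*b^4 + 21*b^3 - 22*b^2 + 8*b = (b - 1)*(b^4 - 7*b^3 + 14*b^2 - 8*b) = b*(b - 1)*(b^3 - 7*b^2 + 14*b - 8) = b*(b - 4)*(b - 1)*(b^2 - 3*b + 2) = b*(b - 4)*(b - 1)^2*(b - 2)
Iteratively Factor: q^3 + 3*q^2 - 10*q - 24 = (q + 4)*(q^2 - q - 6) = (q - 3)*(q + 4)*(q + 2)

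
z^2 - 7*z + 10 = (z - 5)*(z - 2)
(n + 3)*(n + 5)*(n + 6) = n^3 + 14*n^2 + 63*n + 90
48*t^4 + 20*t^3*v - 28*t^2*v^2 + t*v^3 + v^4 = (-4*t + v)*(-2*t + v)*(t + v)*(6*t + v)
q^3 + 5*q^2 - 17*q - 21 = (q - 3)*(q + 1)*(q + 7)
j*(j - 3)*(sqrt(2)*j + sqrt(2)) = sqrt(2)*j^3 - 2*sqrt(2)*j^2 - 3*sqrt(2)*j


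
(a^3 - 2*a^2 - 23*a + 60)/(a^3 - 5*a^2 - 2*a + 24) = (a + 5)/(a + 2)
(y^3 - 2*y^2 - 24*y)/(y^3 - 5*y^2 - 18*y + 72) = y/(y - 3)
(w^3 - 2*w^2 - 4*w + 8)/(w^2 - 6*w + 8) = (w^2 - 4)/(w - 4)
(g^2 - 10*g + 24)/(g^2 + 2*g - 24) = (g - 6)/(g + 6)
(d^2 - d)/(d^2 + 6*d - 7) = d/(d + 7)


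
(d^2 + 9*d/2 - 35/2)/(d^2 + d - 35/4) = 2*(d + 7)/(2*d + 7)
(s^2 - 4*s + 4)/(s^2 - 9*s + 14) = (s - 2)/(s - 7)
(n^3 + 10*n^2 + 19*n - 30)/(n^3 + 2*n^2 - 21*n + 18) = (n + 5)/(n - 3)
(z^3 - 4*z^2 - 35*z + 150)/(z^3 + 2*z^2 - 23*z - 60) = (z^2 + z - 30)/(z^2 + 7*z + 12)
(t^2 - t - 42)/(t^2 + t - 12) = (t^2 - t - 42)/(t^2 + t - 12)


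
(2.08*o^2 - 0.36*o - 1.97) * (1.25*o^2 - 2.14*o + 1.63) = 2.6*o^4 - 4.9012*o^3 + 1.6983*o^2 + 3.629*o - 3.2111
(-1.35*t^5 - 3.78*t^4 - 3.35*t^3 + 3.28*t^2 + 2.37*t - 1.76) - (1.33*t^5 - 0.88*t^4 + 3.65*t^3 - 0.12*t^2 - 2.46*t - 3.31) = -2.68*t^5 - 2.9*t^4 - 7.0*t^3 + 3.4*t^2 + 4.83*t + 1.55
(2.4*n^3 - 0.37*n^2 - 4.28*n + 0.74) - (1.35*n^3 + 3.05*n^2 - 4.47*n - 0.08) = 1.05*n^3 - 3.42*n^2 + 0.19*n + 0.82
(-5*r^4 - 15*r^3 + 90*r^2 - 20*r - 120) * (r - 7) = -5*r^5 + 20*r^4 + 195*r^3 - 650*r^2 + 20*r + 840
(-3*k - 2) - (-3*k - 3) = 1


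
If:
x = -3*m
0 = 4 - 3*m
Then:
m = 4/3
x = -4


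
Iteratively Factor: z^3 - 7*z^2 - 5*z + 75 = (z + 3)*(z^2 - 10*z + 25) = (z - 5)*(z + 3)*(z - 5)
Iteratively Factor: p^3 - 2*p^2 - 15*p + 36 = (p - 3)*(p^2 + p - 12) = (p - 3)^2*(p + 4)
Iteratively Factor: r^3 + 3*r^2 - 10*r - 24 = (r + 2)*(r^2 + r - 12) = (r + 2)*(r + 4)*(r - 3)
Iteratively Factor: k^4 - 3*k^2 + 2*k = (k)*(k^3 - 3*k + 2) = k*(k - 1)*(k^2 + k - 2) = k*(k - 1)*(k + 2)*(k - 1)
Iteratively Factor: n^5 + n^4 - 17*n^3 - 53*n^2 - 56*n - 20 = (n + 2)*(n^4 - n^3 - 15*n^2 - 23*n - 10) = (n + 2)^2*(n^3 - 3*n^2 - 9*n - 5) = (n + 1)*(n + 2)^2*(n^2 - 4*n - 5) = (n + 1)^2*(n + 2)^2*(n - 5)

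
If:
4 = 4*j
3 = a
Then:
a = 3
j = 1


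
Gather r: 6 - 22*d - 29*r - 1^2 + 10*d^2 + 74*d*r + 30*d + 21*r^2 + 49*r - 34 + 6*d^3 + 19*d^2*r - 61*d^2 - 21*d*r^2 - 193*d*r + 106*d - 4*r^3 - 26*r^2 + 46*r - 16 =6*d^3 - 51*d^2 + 114*d - 4*r^3 + r^2*(-21*d - 5) + r*(19*d^2 - 119*d + 66) - 45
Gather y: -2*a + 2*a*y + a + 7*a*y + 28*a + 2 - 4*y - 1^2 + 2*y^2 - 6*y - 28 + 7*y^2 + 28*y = 27*a + 9*y^2 + y*(9*a + 18) - 27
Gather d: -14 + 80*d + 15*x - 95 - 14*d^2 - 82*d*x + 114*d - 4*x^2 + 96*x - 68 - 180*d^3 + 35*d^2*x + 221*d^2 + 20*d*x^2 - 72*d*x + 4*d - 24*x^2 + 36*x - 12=-180*d^3 + d^2*(35*x + 207) + d*(20*x^2 - 154*x + 198) - 28*x^2 + 147*x - 189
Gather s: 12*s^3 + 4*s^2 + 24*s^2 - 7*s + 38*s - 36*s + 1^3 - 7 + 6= 12*s^3 + 28*s^2 - 5*s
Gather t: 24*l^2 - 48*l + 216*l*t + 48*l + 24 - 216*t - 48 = 24*l^2 + t*(216*l - 216) - 24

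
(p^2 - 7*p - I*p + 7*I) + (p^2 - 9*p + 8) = 2*p^2 - 16*p - I*p + 8 + 7*I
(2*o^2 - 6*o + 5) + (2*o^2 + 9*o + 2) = 4*o^2 + 3*o + 7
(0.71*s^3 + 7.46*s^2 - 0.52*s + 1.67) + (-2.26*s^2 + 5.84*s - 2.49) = 0.71*s^3 + 5.2*s^2 + 5.32*s - 0.82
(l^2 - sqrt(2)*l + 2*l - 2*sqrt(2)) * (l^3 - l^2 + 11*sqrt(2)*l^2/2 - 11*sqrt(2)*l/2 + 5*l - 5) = l^5 + l^4 + 9*sqrt(2)*l^4/2 - 8*l^3 + 9*sqrt(2)*l^3/2 - 14*sqrt(2)*l^2 - 6*l^2 - 5*sqrt(2)*l + 12*l + 10*sqrt(2)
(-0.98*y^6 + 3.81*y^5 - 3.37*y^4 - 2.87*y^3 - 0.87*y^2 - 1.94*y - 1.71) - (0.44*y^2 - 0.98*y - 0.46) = -0.98*y^6 + 3.81*y^5 - 3.37*y^4 - 2.87*y^3 - 1.31*y^2 - 0.96*y - 1.25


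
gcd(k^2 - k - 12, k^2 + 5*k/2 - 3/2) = k + 3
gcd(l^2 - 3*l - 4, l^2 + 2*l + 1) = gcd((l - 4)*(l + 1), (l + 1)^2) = l + 1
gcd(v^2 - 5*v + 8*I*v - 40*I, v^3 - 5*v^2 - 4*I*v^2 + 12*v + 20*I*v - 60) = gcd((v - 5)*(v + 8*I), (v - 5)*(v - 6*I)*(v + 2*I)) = v - 5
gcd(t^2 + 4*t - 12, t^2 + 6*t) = t + 6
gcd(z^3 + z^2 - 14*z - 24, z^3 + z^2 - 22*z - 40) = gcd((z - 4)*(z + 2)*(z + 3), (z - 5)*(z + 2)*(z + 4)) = z + 2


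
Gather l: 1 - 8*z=1 - 8*z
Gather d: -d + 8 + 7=15 - d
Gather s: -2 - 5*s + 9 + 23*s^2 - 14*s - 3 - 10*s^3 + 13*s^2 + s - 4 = -10*s^3 + 36*s^2 - 18*s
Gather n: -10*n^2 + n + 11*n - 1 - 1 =-10*n^2 + 12*n - 2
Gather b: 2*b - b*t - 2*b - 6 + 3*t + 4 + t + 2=-b*t + 4*t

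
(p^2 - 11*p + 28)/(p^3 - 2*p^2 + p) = (p^2 - 11*p + 28)/(p*(p^2 - 2*p + 1))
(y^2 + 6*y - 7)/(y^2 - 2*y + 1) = (y + 7)/(y - 1)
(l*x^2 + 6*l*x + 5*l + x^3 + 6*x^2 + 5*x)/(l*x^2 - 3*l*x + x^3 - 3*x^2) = (x^2 + 6*x + 5)/(x*(x - 3))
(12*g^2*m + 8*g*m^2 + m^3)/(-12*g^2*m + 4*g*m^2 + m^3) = (-2*g - m)/(2*g - m)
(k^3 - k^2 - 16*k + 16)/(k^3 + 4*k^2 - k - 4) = (k - 4)/(k + 1)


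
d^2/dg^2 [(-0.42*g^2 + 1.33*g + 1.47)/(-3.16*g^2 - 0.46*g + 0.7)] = (7.105427357601e-15*g^4 - 27.78272*g^3 - 82.498752*g^2 - 30.472512*g - 7.570304)/(31.554496*g^6 + 13.780128*g^5 - 18.963792*g^4 - 6.007784*g^3 + 4.20084*g^2 + 0.6762*g - 0.343)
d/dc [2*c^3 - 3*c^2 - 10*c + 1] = 6*c^2 - 6*c - 10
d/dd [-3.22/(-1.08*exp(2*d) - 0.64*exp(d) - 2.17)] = (-6.9552*exp(d) - 2.0608)*exp(d)/(1.08*exp(2*d) + 0.64*exp(d) + 2.17)^2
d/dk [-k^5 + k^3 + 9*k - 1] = -5*k^4 + 3*k^2 + 9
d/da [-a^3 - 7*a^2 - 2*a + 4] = -3*a^2 - 14*a - 2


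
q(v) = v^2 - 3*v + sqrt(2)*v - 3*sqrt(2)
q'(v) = 2*v - 3 + sqrt(2)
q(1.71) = -4.03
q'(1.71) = 1.83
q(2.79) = -0.88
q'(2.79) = 3.99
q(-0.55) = -3.07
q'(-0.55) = -2.69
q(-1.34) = -0.32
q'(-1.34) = -4.27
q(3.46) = 2.24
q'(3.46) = 5.33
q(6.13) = 23.61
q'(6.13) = 10.67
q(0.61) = -4.84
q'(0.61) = -0.37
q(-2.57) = 6.44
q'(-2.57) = -6.73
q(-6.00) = 41.27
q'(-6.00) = -13.59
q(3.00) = 0.00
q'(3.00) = 4.41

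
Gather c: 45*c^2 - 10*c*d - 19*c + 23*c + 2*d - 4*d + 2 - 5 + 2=45*c^2 + c*(4 - 10*d) - 2*d - 1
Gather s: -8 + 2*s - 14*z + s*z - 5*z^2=s*(z + 2) - 5*z^2 - 14*z - 8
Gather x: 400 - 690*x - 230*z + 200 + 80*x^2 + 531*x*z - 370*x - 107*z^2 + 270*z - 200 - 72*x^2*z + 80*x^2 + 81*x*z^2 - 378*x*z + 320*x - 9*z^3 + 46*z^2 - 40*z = x^2*(160 - 72*z) + x*(81*z^2 + 153*z - 740) - 9*z^3 - 61*z^2 + 400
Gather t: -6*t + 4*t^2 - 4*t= 4*t^2 - 10*t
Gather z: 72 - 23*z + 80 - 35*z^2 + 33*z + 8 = -35*z^2 + 10*z + 160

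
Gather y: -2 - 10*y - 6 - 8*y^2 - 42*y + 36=-8*y^2 - 52*y + 28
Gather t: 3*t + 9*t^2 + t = 9*t^2 + 4*t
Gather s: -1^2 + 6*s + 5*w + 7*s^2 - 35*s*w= 7*s^2 + s*(6 - 35*w) + 5*w - 1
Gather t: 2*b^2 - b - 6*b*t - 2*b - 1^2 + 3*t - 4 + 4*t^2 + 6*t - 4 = 2*b^2 - 3*b + 4*t^2 + t*(9 - 6*b) - 9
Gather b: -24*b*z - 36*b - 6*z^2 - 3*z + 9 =b*(-24*z - 36) - 6*z^2 - 3*z + 9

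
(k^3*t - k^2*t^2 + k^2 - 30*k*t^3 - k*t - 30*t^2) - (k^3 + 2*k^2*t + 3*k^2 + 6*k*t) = k^3*t - k^3 - k^2*t^2 - 2*k^2*t - 2*k^2 - 30*k*t^3 - 7*k*t - 30*t^2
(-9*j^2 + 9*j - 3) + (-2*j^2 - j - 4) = -11*j^2 + 8*j - 7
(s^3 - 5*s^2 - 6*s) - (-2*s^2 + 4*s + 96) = s^3 - 3*s^2 - 10*s - 96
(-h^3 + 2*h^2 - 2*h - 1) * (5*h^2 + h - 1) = -5*h^5 + 9*h^4 - 7*h^3 - 9*h^2 + h + 1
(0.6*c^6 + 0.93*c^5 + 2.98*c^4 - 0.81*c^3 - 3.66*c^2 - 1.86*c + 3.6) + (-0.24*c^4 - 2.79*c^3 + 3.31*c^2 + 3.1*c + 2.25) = 0.6*c^6 + 0.93*c^5 + 2.74*c^4 - 3.6*c^3 - 0.35*c^2 + 1.24*c + 5.85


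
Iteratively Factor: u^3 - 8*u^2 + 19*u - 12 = (u - 4)*(u^2 - 4*u + 3) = (u - 4)*(u - 3)*(u - 1)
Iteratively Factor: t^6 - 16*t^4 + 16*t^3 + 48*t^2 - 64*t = (t + 4)*(t^5 - 4*t^4 + 16*t^2 - 16*t) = (t - 2)*(t + 4)*(t^4 - 2*t^3 - 4*t^2 + 8*t) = (t - 2)^2*(t + 4)*(t^3 - 4*t) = (t - 2)^2*(t + 2)*(t + 4)*(t^2 - 2*t) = (t - 2)^3*(t + 2)*(t + 4)*(t)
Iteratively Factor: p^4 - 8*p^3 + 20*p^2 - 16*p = (p - 4)*(p^3 - 4*p^2 + 4*p) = (p - 4)*(p - 2)*(p^2 - 2*p) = (p - 4)*(p - 2)^2*(p)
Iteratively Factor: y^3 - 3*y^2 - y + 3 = (y - 3)*(y^2 - 1) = (y - 3)*(y + 1)*(y - 1)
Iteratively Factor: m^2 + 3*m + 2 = (m + 1)*(m + 2)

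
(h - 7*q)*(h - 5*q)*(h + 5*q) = h^3 - 7*h^2*q - 25*h*q^2 + 175*q^3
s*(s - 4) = s^2 - 4*s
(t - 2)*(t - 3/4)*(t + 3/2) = t^3 - 5*t^2/4 - 21*t/8 + 9/4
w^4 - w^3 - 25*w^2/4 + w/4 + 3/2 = (w - 3)*(w - 1/2)*(w + 1/2)*(w + 2)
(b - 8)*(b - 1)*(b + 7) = b^3 - 2*b^2 - 55*b + 56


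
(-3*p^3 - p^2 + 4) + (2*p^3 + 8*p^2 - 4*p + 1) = -p^3 + 7*p^2 - 4*p + 5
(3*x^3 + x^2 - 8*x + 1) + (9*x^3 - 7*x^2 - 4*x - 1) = 12*x^3 - 6*x^2 - 12*x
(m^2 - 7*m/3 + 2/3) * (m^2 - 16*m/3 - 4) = m^4 - 23*m^3/3 + 82*m^2/9 + 52*m/9 - 8/3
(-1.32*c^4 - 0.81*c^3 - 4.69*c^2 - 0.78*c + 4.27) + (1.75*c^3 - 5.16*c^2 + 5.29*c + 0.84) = -1.32*c^4 + 0.94*c^3 - 9.85*c^2 + 4.51*c + 5.11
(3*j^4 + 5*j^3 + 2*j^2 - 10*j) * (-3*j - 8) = -9*j^5 - 39*j^4 - 46*j^3 + 14*j^2 + 80*j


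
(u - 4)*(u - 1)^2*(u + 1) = u^4 - 5*u^3 + 3*u^2 + 5*u - 4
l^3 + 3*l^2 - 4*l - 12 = (l - 2)*(l + 2)*(l + 3)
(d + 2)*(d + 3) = d^2 + 5*d + 6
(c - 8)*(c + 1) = c^2 - 7*c - 8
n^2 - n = n*(n - 1)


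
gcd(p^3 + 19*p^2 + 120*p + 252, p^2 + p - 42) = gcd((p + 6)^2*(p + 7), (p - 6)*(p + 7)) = p + 7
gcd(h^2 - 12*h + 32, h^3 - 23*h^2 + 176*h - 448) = h - 8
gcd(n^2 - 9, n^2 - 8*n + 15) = n - 3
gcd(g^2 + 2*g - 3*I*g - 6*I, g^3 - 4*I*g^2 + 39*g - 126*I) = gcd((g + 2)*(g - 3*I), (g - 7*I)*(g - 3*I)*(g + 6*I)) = g - 3*I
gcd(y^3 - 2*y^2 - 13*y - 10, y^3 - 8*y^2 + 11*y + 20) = y^2 - 4*y - 5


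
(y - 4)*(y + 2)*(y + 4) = y^3 + 2*y^2 - 16*y - 32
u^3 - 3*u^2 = u^2*(u - 3)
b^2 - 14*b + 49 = (b - 7)^2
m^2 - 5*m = m*(m - 5)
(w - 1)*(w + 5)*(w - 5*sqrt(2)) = w^3 - 5*sqrt(2)*w^2 + 4*w^2 - 20*sqrt(2)*w - 5*w + 25*sqrt(2)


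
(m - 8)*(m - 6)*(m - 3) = m^3 - 17*m^2 + 90*m - 144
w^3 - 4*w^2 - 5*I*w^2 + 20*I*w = w*(w - 4)*(w - 5*I)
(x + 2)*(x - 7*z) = x^2 - 7*x*z + 2*x - 14*z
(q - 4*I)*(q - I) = q^2 - 5*I*q - 4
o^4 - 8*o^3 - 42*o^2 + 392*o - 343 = (o - 7)^2*(o - 1)*(o + 7)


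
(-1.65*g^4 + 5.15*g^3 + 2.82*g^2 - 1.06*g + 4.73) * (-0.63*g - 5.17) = 1.0395*g^5 + 5.286*g^4 - 28.4021*g^3 - 13.9116*g^2 + 2.5003*g - 24.4541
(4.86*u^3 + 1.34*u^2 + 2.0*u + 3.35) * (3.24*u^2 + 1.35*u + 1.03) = 15.7464*u^5 + 10.9026*u^4 + 13.2948*u^3 + 14.9342*u^2 + 6.5825*u + 3.4505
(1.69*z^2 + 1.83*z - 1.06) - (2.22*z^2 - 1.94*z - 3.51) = -0.53*z^2 + 3.77*z + 2.45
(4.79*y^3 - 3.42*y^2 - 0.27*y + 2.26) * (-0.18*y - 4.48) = -0.8622*y^4 - 20.8436*y^3 + 15.3702*y^2 + 0.8028*y - 10.1248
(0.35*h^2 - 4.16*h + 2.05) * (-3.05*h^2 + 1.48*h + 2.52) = -1.0675*h^4 + 13.206*h^3 - 11.5273*h^2 - 7.4492*h + 5.166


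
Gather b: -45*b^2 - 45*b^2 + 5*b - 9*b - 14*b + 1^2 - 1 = -90*b^2 - 18*b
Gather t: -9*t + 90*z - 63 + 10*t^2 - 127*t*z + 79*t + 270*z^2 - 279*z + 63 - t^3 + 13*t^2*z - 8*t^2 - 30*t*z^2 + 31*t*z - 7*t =-t^3 + t^2*(13*z + 2) + t*(-30*z^2 - 96*z + 63) + 270*z^2 - 189*z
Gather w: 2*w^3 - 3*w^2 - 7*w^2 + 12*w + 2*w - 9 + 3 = 2*w^3 - 10*w^2 + 14*w - 6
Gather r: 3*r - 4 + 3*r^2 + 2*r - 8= 3*r^2 + 5*r - 12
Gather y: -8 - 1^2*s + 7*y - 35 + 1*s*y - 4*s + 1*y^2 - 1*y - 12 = -5*s + y^2 + y*(s + 6) - 55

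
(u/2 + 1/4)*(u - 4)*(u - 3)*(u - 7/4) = u^4/2 - 33*u^3/8 + 159*u^2/16 - 71*u/16 - 21/4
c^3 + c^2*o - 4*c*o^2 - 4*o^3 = (c - 2*o)*(c + o)*(c + 2*o)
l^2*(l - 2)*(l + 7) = l^4 + 5*l^3 - 14*l^2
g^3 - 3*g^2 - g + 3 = (g - 3)*(g - 1)*(g + 1)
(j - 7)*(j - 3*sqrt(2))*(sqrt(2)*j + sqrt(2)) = sqrt(2)*j^3 - 6*sqrt(2)*j^2 - 6*j^2 - 7*sqrt(2)*j + 36*j + 42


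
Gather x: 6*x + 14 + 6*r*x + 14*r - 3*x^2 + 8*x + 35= 14*r - 3*x^2 + x*(6*r + 14) + 49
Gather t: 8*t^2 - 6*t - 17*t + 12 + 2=8*t^2 - 23*t + 14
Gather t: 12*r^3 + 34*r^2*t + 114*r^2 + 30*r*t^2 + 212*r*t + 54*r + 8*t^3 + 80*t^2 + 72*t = 12*r^3 + 114*r^2 + 54*r + 8*t^3 + t^2*(30*r + 80) + t*(34*r^2 + 212*r + 72)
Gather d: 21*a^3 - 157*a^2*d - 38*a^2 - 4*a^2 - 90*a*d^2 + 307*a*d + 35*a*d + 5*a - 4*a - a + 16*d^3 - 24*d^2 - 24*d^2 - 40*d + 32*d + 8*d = 21*a^3 - 42*a^2 + 16*d^3 + d^2*(-90*a - 48) + d*(-157*a^2 + 342*a)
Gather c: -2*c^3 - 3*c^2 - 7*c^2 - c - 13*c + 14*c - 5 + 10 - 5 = -2*c^3 - 10*c^2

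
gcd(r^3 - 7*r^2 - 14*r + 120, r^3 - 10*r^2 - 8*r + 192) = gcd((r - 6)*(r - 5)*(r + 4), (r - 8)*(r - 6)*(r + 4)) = r^2 - 2*r - 24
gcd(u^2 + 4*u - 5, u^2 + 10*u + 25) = u + 5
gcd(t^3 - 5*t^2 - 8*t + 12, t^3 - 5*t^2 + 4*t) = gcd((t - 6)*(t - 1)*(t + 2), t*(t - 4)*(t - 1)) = t - 1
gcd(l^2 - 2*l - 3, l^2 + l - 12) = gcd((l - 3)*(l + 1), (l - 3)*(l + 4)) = l - 3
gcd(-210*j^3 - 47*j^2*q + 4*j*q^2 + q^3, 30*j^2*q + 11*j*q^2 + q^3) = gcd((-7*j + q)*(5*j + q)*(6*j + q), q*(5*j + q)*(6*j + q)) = 30*j^2 + 11*j*q + q^2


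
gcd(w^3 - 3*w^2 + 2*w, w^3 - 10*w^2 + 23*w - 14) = w^2 - 3*w + 2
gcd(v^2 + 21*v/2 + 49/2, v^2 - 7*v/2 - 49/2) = v + 7/2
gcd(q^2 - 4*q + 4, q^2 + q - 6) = q - 2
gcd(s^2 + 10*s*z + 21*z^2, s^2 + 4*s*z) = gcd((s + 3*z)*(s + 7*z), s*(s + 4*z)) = 1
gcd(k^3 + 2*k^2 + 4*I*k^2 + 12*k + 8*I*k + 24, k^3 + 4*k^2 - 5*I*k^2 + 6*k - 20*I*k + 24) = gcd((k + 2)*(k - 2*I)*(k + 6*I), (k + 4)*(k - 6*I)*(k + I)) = 1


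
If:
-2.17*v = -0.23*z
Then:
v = 0.105990783410138*z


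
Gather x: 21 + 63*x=63*x + 21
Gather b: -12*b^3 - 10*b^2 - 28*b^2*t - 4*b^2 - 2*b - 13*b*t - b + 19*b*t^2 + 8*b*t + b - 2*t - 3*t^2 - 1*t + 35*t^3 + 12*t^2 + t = -12*b^3 + b^2*(-28*t - 14) + b*(19*t^2 - 5*t - 2) + 35*t^3 + 9*t^2 - 2*t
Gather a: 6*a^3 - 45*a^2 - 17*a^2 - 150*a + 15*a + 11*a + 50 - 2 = 6*a^3 - 62*a^2 - 124*a + 48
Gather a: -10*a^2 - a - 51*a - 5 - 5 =-10*a^2 - 52*a - 10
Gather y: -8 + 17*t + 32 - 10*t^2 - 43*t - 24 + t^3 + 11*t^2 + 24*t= t^3 + t^2 - 2*t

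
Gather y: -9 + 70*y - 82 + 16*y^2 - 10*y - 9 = 16*y^2 + 60*y - 100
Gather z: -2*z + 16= 16 - 2*z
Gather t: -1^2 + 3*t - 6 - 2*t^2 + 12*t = -2*t^2 + 15*t - 7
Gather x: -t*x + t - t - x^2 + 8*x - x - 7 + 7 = -x^2 + x*(7 - t)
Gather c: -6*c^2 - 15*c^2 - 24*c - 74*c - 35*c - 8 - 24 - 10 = -21*c^2 - 133*c - 42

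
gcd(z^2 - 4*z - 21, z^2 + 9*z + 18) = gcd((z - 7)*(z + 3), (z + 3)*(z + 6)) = z + 3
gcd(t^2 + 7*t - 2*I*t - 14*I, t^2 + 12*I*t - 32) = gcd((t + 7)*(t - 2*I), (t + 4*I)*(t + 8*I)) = 1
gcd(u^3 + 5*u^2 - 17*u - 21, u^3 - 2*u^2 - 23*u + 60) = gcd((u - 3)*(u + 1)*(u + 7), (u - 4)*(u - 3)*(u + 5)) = u - 3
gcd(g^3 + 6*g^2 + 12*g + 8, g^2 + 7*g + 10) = g + 2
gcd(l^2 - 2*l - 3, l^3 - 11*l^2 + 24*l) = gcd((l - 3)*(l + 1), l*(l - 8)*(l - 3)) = l - 3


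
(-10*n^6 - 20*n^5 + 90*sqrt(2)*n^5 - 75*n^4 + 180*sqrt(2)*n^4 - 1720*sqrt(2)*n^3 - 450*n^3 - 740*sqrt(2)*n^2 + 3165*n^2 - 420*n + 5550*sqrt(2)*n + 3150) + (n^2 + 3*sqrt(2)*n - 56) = -10*n^6 - 20*n^5 + 90*sqrt(2)*n^5 - 75*n^4 + 180*sqrt(2)*n^4 - 1720*sqrt(2)*n^3 - 450*n^3 - 740*sqrt(2)*n^2 + 3166*n^2 - 420*n + 5553*sqrt(2)*n + 3094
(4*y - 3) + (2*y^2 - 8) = 2*y^2 + 4*y - 11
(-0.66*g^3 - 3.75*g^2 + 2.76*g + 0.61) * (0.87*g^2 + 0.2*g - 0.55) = -0.5742*g^5 - 3.3945*g^4 + 2.0142*g^3 + 3.1452*g^2 - 1.396*g - 0.3355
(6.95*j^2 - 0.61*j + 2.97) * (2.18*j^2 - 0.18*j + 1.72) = 15.151*j^4 - 2.5808*j^3 + 18.5384*j^2 - 1.5838*j + 5.1084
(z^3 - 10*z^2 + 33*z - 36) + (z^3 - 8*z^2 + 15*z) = 2*z^3 - 18*z^2 + 48*z - 36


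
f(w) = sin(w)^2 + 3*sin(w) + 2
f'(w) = 2*sin(w)*cos(w) + 3*cos(w)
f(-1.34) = 0.03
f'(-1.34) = 0.24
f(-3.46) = 3.04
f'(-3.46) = -3.44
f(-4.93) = 5.88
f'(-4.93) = 1.07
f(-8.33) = 0.12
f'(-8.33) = -0.56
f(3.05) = 2.28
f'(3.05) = -3.17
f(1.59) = 6.00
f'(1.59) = -0.10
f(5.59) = 0.49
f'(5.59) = 1.32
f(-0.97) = 0.21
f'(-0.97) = 0.76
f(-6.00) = 2.92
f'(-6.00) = 3.42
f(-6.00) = 2.92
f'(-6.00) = 3.42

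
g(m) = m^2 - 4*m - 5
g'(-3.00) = -10.00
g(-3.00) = 16.00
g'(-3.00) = -10.00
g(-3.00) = 16.00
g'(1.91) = -0.18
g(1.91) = -8.99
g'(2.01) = 0.02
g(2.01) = -9.00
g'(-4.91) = -13.82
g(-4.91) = 38.75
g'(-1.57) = -7.14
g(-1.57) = 3.74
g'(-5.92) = -15.84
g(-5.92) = 53.73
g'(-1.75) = -7.50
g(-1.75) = 5.06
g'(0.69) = -2.62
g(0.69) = -7.28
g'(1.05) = -1.90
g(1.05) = -8.10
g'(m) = 2*m - 4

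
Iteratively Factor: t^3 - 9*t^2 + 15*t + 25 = (t + 1)*(t^2 - 10*t + 25) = (t - 5)*(t + 1)*(t - 5)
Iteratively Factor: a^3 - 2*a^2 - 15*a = (a - 5)*(a^2 + 3*a) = a*(a - 5)*(a + 3)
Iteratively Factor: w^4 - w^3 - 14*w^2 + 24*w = (w - 3)*(w^3 + 2*w^2 - 8*w) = w*(w - 3)*(w^2 + 2*w - 8) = w*(w - 3)*(w + 4)*(w - 2)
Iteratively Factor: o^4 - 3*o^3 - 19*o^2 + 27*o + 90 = (o - 5)*(o^3 + 2*o^2 - 9*o - 18) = (o - 5)*(o - 3)*(o^2 + 5*o + 6) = (o - 5)*(o - 3)*(o + 3)*(o + 2)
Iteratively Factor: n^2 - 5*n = (n)*(n - 5)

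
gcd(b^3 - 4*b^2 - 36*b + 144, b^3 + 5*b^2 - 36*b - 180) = b^2 - 36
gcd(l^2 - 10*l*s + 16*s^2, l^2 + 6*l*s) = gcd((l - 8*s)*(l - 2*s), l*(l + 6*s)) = 1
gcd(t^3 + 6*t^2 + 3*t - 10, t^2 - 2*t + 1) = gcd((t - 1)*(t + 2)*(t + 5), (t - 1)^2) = t - 1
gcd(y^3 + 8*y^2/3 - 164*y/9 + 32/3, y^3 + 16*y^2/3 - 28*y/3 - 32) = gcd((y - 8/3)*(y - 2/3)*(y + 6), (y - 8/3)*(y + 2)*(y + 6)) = y^2 + 10*y/3 - 16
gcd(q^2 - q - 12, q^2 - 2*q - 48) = 1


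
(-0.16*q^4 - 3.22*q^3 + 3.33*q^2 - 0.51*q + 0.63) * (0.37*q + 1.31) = -0.0592*q^5 - 1.401*q^4 - 2.9861*q^3 + 4.1736*q^2 - 0.435*q + 0.8253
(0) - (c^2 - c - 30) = -c^2 + c + 30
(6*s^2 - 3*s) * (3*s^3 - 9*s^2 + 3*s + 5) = 18*s^5 - 63*s^4 + 45*s^3 + 21*s^2 - 15*s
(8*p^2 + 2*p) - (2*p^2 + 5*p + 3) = 6*p^2 - 3*p - 3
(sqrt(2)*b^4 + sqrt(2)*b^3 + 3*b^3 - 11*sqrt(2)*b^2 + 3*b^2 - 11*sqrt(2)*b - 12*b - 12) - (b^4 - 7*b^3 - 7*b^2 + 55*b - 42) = -b^4 + sqrt(2)*b^4 + sqrt(2)*b^3 + 10*b^3 - 11*sqrt(2)*b^2 + 10*b^2 - 67*b - 11*sqrt(2)*b + 30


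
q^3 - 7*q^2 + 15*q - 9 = (q - 3)^2*(q - 1)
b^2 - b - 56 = (b - 8)*(b + 7)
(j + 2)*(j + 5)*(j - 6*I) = j^3 + 7*j^2 - 6*I*j^2 + 10*j - 42*I*j - 60*I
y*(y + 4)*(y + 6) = y^3 + 10*y^2 + 24*y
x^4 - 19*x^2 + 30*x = x*(x - 3)*(x - 2)*(x + 5)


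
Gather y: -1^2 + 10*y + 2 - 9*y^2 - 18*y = -9*y^2 - 8*y + 1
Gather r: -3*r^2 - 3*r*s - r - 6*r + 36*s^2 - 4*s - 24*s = -3*r^2 + r*(-3*s - 7) + 36*s^2 - 28*s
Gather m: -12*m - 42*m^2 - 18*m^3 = -18*m^3 - 42*m^2 - 12*m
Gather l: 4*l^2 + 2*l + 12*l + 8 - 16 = 4*l^2 + 14*l - 8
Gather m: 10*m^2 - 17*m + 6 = 10*m^2 - 17*m + 6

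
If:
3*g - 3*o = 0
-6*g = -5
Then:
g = 5/6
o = 5/6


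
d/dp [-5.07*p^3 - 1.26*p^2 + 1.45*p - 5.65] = -15.21*p^2 - 2.52*p + 1.45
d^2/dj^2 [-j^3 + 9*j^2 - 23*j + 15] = 18 - 6*j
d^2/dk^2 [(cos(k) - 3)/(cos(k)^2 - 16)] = (8*(cos(k) - 3)*sin(k)^2*cos(k)^2 - (cos(k)^2 - 16)^2*cos(k) + 2*(cos(k)^2 - 16)*(-3*cos(2*k) + cos(3*k)))/(cos(k)^2 - 16)^3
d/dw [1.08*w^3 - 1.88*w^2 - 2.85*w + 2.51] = 3.24*w^2 - 3.76*w - 2.85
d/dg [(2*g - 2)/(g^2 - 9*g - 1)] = 2*(-g^2 + 2*g - 10)/(g^4 - 18*g^3 + 79*g^2 + 18*g + 1)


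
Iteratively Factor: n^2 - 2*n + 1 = (n - 1)*(n - 1)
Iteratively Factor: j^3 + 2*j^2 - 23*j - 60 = (j + 3)*(j^2 - j - 20) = (j + 3)*(j + 4)*(j - 5)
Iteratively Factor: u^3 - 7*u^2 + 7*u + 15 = (u - 3)*(u^2 - 4*u - 5) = (u - 5)*(u - 3)*(u + 1)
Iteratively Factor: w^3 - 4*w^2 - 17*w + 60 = (w + 4)*(w^2 - 8*w + 15) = (w - 5)*(w + 4)*(w - 3)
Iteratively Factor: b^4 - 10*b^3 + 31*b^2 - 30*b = (b - 2)*(b^3 - 8*b^2 + 15*b) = (b - 3)*(b - 2)*(b^2 - 5*b) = (b - 5)*(b - 3)*(b - 2)*(b)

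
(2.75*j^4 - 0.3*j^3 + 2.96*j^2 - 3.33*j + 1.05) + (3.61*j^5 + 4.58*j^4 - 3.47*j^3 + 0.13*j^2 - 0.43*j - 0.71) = 3.61*j^5 + 7.33*j^4 - 3.77*j^3 + 3.09*j^2 - 3.76*j + 0.34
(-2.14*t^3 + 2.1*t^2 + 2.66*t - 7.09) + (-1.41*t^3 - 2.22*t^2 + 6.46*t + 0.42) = -3.55*t^3 - 0.12*t^2 + 9.12*t - 6.67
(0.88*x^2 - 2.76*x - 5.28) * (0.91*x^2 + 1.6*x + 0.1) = 0.8008*x^4 - 1.1036*x^3 - 9.1328*x^2 - 8.724*x - 0.528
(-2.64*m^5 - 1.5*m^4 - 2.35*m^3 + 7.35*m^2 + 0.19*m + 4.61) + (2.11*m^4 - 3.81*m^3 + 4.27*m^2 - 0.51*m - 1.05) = -2.64*m^5 + 0.61*m^4 - 6.16*m^3 + 11.62*m^2 - 0.32*m + 3.56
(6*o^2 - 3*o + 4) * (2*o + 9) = 12*o^3 + 48*o^2 - 19*o + 36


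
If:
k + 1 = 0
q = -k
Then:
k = -1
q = 1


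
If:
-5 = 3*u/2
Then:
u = -10/3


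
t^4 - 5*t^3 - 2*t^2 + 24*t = t*(t - 4)*(t - 3)*(t + 2)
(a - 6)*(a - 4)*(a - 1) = a^3 - 11*a^2 + 34*a - 24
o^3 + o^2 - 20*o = o*(o - 4)*(o + 5)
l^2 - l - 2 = (l - 2)*(l + 1)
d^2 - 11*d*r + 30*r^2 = (d - 6*r)*(d - 5*r)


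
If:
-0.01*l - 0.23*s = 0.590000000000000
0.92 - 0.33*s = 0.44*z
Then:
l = 30.6666666666667*z - 123.121212121212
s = 2.78787878787879 - 1.33333333333333*z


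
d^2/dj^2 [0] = 0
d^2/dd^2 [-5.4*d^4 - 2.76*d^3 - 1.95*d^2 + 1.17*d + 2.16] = -64.8*d^2 - 16.56*d - 3.9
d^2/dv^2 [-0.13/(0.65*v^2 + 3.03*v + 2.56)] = (0.10985*v^2 + 0.51207*v - 0.13*(1.3*v + 3.03)*(2.6*v + 6.06) + 0.43264)/(0.65*v^2 + 3.03*v + 2.56)^3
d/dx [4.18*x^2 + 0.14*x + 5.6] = 8.36*x + 0.14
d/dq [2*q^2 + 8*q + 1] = 4*q + 8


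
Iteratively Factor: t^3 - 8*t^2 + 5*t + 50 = (t - 5)*(t^2 - 3*t - 10) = (t - 5)^2*(t + 2)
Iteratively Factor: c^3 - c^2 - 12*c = (c - 4)*(c^2 + 3*c) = (c - 4)*(c + 3)*(c)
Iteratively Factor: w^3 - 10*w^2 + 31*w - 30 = (w - 3)*(w^2 - 7*w + 10) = (w - 3)*(w - 2)*(w - 5)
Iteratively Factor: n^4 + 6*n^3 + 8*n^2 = (n + 4)*(n^3 + 2*n^2) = n*(n + 4)*(n^2 + 2*n) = n*(n + 2)*(n + 4)*(n)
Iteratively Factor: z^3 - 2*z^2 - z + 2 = (z + 1)*(z^2 - 3*z + 2) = (z - 1)*(z + 1)*(z - 2)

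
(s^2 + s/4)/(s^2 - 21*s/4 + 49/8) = 2*s*(4*s + 1)/(8*s^2 - 42*s + 49)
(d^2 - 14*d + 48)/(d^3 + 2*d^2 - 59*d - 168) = (d - 6)/(d^2 + 10*d + 21)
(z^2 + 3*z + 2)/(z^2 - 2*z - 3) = (z + 2)/(z - 3)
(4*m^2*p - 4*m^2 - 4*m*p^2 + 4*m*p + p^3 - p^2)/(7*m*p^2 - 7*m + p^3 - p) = (4*m^2 - 4*m*p + p^2)/(7*m*p + 7*m + p^2 + p)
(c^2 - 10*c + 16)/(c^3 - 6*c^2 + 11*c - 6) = (c - 8)/(c^2 - 4*c + 3)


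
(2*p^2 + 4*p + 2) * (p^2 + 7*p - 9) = 2*p^4 + 18*p^3 + 12*p^2 - 22*p - 18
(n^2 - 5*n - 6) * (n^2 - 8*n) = n^4 - 13*n^3 + 34*n^2 + 48*n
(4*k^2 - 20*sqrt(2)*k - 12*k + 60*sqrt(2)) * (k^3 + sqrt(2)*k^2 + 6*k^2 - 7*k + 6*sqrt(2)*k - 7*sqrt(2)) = 4*k^5 - 16*sqrt(2)*k^4 + 12*k^4 - 140*k^3 - 48*sqrt(2)*k^3 - 36*k^2 + 400*sqrt(2)*k^2 - 336*sqrt(2)*k + 1000*k - 840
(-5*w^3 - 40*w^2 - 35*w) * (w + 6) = -5*w^4 - 70*w^3 - 275*w^2 - 210*w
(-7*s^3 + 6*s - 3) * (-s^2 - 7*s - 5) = 7*s^5 + 49*s^4 + 29*s^3 - 39*s^2 - 9*s + 15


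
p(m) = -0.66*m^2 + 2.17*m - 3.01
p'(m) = 2.17 - 1.32*m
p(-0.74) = -4.98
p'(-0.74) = 3.15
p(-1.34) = -7.10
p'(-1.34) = 3.94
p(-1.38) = -7.26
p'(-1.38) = 3.99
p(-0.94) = -5.63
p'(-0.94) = 3.41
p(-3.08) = -15.95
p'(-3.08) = 6.24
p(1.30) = -1.30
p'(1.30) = 0.45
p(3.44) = -3.36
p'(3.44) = -2.37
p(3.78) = -4.24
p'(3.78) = -2.82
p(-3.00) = -15.46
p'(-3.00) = 6.13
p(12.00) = -72.01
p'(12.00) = -13.67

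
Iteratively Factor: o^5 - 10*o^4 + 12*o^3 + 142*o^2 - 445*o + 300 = (o - 5)*(o^4 - 5*o^3 - 13*o^2 + 77*o - 60) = (o - 5)*(o - 1)*(o^3 - 4*o^2 - 17*o + 60) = (o - 5)*(o - 1)*(o + 4)*(o^2 - 8*o + 15) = (o - 5)*(o - 3)*(o - 1)*(o + 4)*(o - 5)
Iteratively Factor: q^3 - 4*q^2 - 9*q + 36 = (q - 3)*(q^2 - q - 12) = (q - 3)*(q + 3)*(q - 4)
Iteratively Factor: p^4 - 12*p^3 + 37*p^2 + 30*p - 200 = (p - 5)*(p^3 - 7*p^2 + 2*p + 40) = (p - 5)*(p + 2)*(p^2 - 9*p + 20) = (p - 5)^2*(p + 2)*(p - 4)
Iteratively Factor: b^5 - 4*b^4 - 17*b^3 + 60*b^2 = (b)*(b^4 - 4*b^3 - 17*b^2 + 60*b) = b^2*(b^3 - 4*b^2 - 17*b + 60) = b^2*(b - 3)*(b^2 - b - 20) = b^2*(b - 3)*(b + 4)*(b - 5)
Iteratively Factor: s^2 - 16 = (s + 4)*(s - 4)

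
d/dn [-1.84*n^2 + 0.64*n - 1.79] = 0.64 - 3.68*n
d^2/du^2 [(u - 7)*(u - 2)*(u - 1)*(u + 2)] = 12*u^2 - 48*u + 6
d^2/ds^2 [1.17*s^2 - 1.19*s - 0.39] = 2.34000000000000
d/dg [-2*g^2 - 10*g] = -4*g - 10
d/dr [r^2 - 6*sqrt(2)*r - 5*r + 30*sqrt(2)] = 2*r - 6*sqrt(2) - 5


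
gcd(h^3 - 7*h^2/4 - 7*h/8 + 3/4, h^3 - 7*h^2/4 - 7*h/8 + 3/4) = h^3 - 7*h^2/4 - 7*h/8 + 3/4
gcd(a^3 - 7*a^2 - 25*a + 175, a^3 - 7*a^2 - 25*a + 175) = a^3 - 7*a^2 - 25*a + 175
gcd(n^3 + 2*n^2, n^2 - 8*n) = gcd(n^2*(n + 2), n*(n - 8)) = n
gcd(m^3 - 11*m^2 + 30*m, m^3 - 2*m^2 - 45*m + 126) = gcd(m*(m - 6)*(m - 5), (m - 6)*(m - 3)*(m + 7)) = m - 6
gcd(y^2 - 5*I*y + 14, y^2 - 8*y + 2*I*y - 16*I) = y + 2*I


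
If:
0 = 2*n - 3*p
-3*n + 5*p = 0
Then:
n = 0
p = 0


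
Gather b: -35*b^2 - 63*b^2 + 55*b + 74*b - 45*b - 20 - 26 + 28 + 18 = -98*b^2 + 84*b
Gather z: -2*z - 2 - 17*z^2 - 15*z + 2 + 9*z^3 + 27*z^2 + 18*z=9*z^3 + 10*z^2 + z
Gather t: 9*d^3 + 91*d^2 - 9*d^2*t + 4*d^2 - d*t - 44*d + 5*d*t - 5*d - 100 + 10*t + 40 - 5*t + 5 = 9*d^3 + 95*d^2 - 49*d + t*(-9*d^2 + 4*d + 5) - 55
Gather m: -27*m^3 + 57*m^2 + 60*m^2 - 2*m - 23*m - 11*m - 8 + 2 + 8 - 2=-27*m^3 + 117*m^2 - 36*m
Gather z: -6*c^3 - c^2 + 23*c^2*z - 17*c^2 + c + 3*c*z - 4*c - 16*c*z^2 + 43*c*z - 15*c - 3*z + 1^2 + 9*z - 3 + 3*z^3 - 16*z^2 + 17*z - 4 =-6*c^3 - 18*c^2 - 18*c + 3*z^3 + z^2*(-16*c - 16) + z*(23*c^2 + 46*c + 23) - 6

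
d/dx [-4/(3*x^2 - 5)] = 24*x/(3*x^2 - 5)^2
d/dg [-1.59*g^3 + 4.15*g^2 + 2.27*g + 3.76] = -4.77*g^2 + 8.3*g + 2.27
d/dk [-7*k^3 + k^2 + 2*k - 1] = -21*k^2 + 2*k + 2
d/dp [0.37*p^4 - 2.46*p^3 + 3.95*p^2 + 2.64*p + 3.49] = 1.48*p^3 - 7.38*p^2 + 7.9*p + 2.64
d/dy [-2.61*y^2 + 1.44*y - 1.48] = 1.44 - 5.22*y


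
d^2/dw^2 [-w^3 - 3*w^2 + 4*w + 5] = -6*w - 6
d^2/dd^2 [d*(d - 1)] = 2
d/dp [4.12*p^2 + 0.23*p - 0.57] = 8.24*p + 0.23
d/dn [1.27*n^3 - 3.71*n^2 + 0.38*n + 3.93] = 3.81*n^2 - 7.42*n + 0.38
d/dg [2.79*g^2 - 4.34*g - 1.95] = 5.58*g - 4.34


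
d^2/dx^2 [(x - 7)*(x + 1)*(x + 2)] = 6*x - 8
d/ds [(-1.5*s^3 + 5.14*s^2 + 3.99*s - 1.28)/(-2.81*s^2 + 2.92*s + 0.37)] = (4.215*s^4 - 8.76*s^3 + 24.5557*s^2 - 3.39*s + 5.2139)/(7.8961*s^4 - 16.4104*s^3 + 6.447*s^2 + 2.1608*s + 0.1369)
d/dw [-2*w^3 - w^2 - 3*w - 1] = -6*w^2 - 2*w - 3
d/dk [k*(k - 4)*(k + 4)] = 3*k^2 - 16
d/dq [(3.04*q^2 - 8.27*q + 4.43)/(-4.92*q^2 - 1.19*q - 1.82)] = (-44.306*q^2 + 32.5256*q + 20.3231)/(24.2064*q^4 + 11.7096*q^3 + 19.3249*q^2 + 4.3316*q + 3.3124)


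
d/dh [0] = 0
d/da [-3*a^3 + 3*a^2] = 3*a*(2 - 3*a)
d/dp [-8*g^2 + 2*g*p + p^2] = 2*g + 2*p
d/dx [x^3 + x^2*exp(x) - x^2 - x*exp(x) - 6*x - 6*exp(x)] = x^2*exp(x) + 3*x^2 + x*exp(x) - 2*x - 7*exp(x) - 6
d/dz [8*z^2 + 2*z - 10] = 16*z + 2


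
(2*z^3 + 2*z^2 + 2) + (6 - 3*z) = 2*z^3 + 2*z^2 - 3*z + 8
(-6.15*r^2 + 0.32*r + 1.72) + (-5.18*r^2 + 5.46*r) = -11.33*r^2 + 5.78*r + 1.72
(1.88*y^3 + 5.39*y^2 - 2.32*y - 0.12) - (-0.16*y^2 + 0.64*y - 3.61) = 1.88*y^3 + 5.55*y^2 - 2.96*y + 3.49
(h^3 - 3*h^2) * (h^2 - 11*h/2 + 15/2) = h^5 - 17*h^4/2 + 24*h^3 - 45*h^2/2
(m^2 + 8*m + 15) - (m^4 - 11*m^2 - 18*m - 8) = -m^4 + 12*m^2 + 26*m + 23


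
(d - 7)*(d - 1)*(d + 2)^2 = d^4 - 4*d^3 - 21*d^2 - 4*d + 28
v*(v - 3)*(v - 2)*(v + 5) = v^4 - 19*v^2 + 30*v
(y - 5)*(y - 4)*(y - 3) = y^3 - 12*y^2 + 47*y - 60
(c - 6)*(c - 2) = c^2 - 8*c + 12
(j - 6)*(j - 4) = j^2 - 10*j + 24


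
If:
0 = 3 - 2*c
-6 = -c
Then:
No Solution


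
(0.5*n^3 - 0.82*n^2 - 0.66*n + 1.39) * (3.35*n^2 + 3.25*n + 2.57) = 1.675*n^5 - 1.122*n^4 - 3.591*n^3 + 0.4041*n^2 + 2.8213*n + 3.5723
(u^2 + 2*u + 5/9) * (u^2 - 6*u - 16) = u^4 - 4*u^3 - 247*u^2/9 - 106*u/3 - 80/9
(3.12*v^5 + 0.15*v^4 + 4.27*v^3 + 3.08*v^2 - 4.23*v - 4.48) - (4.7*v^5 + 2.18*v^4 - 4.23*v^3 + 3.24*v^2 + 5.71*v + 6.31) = -1.58*v^5 - 2.03*v^4 + 8.5*v^3 - 0.16*v^2 - 9.94*v - 10.79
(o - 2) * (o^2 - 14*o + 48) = o^3 - 16*o^2 + 76*o - 96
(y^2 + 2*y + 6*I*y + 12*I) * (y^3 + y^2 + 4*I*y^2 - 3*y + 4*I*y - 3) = y^5 + 3*y^4 + 10*I*y^4 - 25*y^3 + 30*I*y^3 - 81*y^2 + 2*I*y^2 - 54*y - 54*I*y - 36*I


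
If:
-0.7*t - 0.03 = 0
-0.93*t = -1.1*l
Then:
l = -0.04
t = -0.04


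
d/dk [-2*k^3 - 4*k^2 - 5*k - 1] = -6*k^2 - 8*k - 5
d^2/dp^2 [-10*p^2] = -20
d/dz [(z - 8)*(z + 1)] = 2*z - 7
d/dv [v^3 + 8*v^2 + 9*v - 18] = 3*v^2 + 16*v + 9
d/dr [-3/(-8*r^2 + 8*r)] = 3*(1 - 2*r)/(8*r^2*(r - 1)^2)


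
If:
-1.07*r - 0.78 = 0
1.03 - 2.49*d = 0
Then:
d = 0.41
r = -0.73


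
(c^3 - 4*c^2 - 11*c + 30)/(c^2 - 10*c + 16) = (c^2 - 2*c - 15)/(c - 8)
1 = 1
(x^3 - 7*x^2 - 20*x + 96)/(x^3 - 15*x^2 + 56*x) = (x^2 + x - 12)/(x*(x - 7))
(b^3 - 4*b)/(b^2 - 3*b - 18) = b*(4 - b^2)/(-b^2 + 3*b + 18)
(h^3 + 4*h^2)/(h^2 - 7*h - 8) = h^2*(h + 4)/(h^2 - 7*h - 8)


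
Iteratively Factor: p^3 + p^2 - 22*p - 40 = (p + 2)*(p^2 - p - 20) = (p + 2)*(p + 4)*(p - 5)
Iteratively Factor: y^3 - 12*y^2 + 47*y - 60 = (y - 4)*(y^2 - 8*y + 15) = (y - 4)*(y - 3)*(y - 5)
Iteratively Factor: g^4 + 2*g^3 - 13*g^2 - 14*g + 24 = (g - 1)*(g^3 + 3*g^2 - 10*g - 24) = (g - 1)*(g + 4)*(g^2 - g - 6) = (g - 3)*(g - 1)*(g + 4)*(g + 2)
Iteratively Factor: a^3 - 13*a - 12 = (a + 3)*(a^2 - 3*a - 4) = (a + 1)*(a + 3)*(a - 4)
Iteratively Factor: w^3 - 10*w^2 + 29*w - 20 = (w - 1)*(w^2 - 9*w + 20) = (w - 4)*(w - 1)*(w - 5)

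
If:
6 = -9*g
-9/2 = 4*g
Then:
No Solution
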